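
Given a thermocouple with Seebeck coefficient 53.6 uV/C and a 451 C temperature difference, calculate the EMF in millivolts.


The thermocouple output V = sensitivity * dT.
V = 53.6 uV/C * 451 C
V = 24173.6 uV
V = 24.174 mV

24.174 mV


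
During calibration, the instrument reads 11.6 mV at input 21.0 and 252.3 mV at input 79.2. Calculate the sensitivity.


Sensitivity = (y2 - y1) / (x2 - x1).
S = (252.3 - 11.6) / (79.2 - 21.0)
S = 240.7 / 58.2
S = 4.1357 mV/unit

4.1357 mV/unit


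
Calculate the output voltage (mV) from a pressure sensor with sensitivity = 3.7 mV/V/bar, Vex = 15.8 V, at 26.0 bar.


Output = sensitivity * Vex * P.
Vout = 3.7 * 15.8 * 26.0
Vout = 58.46 * 26.0
Vout = 1519.96 mV

1519.96 mV


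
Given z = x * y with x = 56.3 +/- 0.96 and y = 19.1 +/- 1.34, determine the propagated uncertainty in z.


For a product z = x*y, the relative uncertainty is:
uz/z = sqrt((ux/x)^2 + (uy/y)^2)
Relative uncertainties: ux/x = 0.96/56.3 = 0.017052
uy/y = 1.34/19.1 = 0.070157
z = 56.3 * 19.1 = 1075.3
uz = 1075.3 * sqrt(0.017052^2 + 0.070157^2) = 77.638

77.638


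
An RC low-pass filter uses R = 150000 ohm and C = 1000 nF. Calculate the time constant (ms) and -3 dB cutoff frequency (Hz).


Time constant: tau = R * C.
tau = 150000 * 1.00e-06 = 0.15 s
tau = 150.0 ms
Cutoff frequency: fc = 1 / (2*pi*R*C).
fc = 1 / (2*pi*0.15) = 1.06 Hz

tau = 150.0 ms, fc = 1.06 Hz


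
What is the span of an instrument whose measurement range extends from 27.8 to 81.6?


Span = upper range - lower range.
Span = 81.6 - (27.8)
Span = 53.8

53.8


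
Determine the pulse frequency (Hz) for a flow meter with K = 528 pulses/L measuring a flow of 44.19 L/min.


Frequency = K * Q / 60 (converting L/min to L/s).
f = 528 * 44.19 / 60
f = 23332.32 / 60
f = 388.87 Hz

388.87 Hz


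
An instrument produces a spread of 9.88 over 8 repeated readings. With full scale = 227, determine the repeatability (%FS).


Repeatability = (spread / full scale) * 100%.
R = (9.88 / 227) * 100
R = 4.352 %FS

4.352 %FS


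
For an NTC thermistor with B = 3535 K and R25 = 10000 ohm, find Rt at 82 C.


NTC thermistor equation: Rt = R25 * exp(B * (1/T - 1/T25)).
T in Kelvin: 355.15 K, T25 = 298.15 K
1/T - 1/T25 = 1/355.15 - 1/298.15 = -0.0005383
B * (1/T - 1/T25) = 3535 * -0.0005383 = -1.9029
Rt = 10000 * exp(-1.9029) = 1491.3 ohm

1491.3 ohm


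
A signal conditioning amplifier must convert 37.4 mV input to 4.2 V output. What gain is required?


Gain = Vout / Vin (converting to same units).
G = 4.2 V / 37.4 mV
G = 4200.0 mV / 37.4 mV
G = 112.3

112.3


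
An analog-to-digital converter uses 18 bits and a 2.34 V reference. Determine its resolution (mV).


The resolution (LSB) of an ADC is Vref / 2^n.
LSB = 2.34 / 2^18
LSB = 2.34 / 262144
LSB = 8.93e-06 V = 0.00892639 mV

0.00892639 mV


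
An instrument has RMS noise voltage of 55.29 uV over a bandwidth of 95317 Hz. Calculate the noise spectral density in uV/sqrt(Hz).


Noise spectral density = Vrms / sqrt(BW).
NSD = 55.29 / sqrt(95317)
NSD = 55.29 / 308.7345
NSD = 0.1791 uV/sqrt(Hz)

0.1791 uV/sqrt(Hz)


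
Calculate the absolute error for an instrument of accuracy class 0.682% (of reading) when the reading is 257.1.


Absolute error = (accuracy% / 100) * reading.
Error = (0.682 / 100) * 257.1
Error = 0.00682 * 257.1
Error = 1.7534

1.7534


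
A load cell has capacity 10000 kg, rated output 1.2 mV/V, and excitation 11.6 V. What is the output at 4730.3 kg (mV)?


Vout = rated_output * Vex * (load / capacity).
Vout = 1.2 * 11.6 * (4730.3 / 10000)
Vout = 1.2 * 11.6 * 0.47303
Vout = 6.585 mV

6.585 mV


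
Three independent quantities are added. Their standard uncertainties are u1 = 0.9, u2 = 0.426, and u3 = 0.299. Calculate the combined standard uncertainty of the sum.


For a sum of independent quantities, uc = sqrt(u1^2 + u2^2 + u3^2).
uc = sqrt(0.9^2 + 0.426^2 + 0.299^2)
uc = sqrt(0.81 + 0.181476 + 0.089401)
uc = 1.0397

1.0397


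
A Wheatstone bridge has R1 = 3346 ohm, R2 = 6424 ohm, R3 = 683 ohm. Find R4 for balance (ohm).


At balance: R1*R4 = R2*R3, so R4 = R2*R3/R1.
R4 = 6424 * 683 / 3346
R4 = 4387592 / 3346
R4 = 1311.29 ohm

1311.29 ohm


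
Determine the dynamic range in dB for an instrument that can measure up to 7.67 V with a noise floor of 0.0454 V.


Dynamic range = 20 * log10(Vmax / Vnoise).
DR = 20 * log10(7.67 / 0.0454)
DR = 20 * log10(168.94)
DR = 44.55 dB

44.55 dB


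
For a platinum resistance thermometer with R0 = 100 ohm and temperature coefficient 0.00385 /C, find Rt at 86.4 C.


The RTD equation: Rt = R0 * (1 + alpha * T).
Rt = 100 * (1 + 0.00385 * 86.4)
Rt = 100 * (1 + 0.33264)
Rt = 100 * 1.33264
Rt = 133.264 ohm

133.264 ohm


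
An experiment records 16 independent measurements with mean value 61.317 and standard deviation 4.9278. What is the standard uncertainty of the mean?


The standard uncertainty for Type A evaluation is u = s / sqrt(n).
u = 4.9278 / sqrt(16)
u = 4.9278 / 4.0
u = 1.232

1.232


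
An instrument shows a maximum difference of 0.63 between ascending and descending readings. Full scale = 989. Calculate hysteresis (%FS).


Hysteresis = (max difference / full scale) * 100%.
H = (0.63 / 989) * 100
H = 0.064 %FS

0.064 %FS


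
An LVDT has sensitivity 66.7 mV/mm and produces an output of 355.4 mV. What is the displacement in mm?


Displacement = Vout / sensitivity.
d = 355.4 / 66.7
d = 5.328 mm

5.328 mm


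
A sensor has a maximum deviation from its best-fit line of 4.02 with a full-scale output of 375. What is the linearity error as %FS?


Linearity error = (max deviation / full scale) * 100%.
Linearity = (4.02 / 375) * 100
Linearity = 1.072 %FS

1.072 %FS


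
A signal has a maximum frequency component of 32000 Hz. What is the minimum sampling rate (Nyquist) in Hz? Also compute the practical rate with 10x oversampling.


By Nyquist theorem, fs_min = 2 * fmax.
fs_min = 2 * 32000 = 64000 Hz
Practical rate = 10 * fs_min = 10 * 64000 = 640000 Hz

fs_min = 64000 Hz, fs_practical = 640000 Hz


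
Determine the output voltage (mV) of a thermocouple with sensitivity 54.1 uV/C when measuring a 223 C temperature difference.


The thermocouple output V = sensitivity * dT.
V = 54.1 uV/C * 223 C
V = 12064.3 uV
V = 12.064 mV

12.064 mV


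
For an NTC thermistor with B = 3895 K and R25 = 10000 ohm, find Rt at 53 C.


NTC thermistor equation: Rt = R25 * exp(B * (1/T - 1/T25)).
T in Kelvin: 326.15 K, T25 = 298.15 K
1/T - 1/T25 = 1/326.15 - 1/298.15 = -0.00028794
B * (1/T - 1/T25) = 3895 * -0.00028794 = -1.1215
Rt = 10000 * exp(-1.1215) = 3257.8 ohm

3257.8 ohm


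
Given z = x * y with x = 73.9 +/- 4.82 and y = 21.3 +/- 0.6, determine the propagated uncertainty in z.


For a product z = x*y, the relative uncertainty is:
uz/z = sqrt((ux/x)^2 + (uy/y)^2)
Relative uncertainties: ux/x = 4.82/73.9 = 0.065223
uy/y = 0.6/21.3 = 0.028169
z = 73.9 * 21.3 = 1574.1
uz = 1574.1 * sqrt(0.065223^2 + 0.028169^2) = 111.832

111.832


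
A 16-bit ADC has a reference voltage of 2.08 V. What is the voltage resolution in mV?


The resolution (LSB) of an ADC is Vref / 2^n.
LSB = 2.08 / 2^16
LSB = 2.08 / 65536
LSB = 3.174e-05 V = 0.03173828 mV

0.03173828 mV


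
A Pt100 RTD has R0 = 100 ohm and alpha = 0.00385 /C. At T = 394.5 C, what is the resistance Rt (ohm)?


The RTD equation: Rt = R0 * (1 + alpha * T).
Rt = 100 * (1 + 0.00385 * 394.5)
Rt = 100 * (1 + 1.518825)
Rt = 100 * 2.518825
Rt = 251.883 ohm

251.883 ohm


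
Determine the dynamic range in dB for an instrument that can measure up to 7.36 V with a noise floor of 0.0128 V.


Dynamic range = 20 * log10(Vmax / Vnoise).
DR = 20 * log10(7.36 / 0.0128)
DR = 20 * log10(575.0)
DR = 55.19 dB

55.19 dB


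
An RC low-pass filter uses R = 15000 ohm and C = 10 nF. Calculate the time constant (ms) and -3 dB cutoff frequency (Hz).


Time constant: tau = R * C.
tau = 15000 * 1.00e-08 = 0.00015 s
tau = 0.15 ms
Cutoff frequency: fc = 1 / (2*pi*R*C).
fc = 1 / (2*pi*0.00015) = 1061.03 Hz

tau = 0.15 ms, fc = 1061.03 Hz


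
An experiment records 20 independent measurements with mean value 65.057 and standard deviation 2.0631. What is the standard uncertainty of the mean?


The standard uncertainty for Type A evaluation is u = s / sqrt(n).
u = 2.0631 / sqrt(20)
u = 2.0631 / 4.4721
u = 0.4613

0.4613


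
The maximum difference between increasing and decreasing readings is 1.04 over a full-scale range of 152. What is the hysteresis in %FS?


Hysteresis = (max difference / full scale) * 100%.
H = (1.04 / 152) * 100
H = 0.684 %FS

0.684 %FS


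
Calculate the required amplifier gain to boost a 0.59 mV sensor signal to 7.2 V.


Gain = Vout / Vin (converting to same units).
G = 7.2 V / 0.59 mV
G = 7200.0 mV / 0.59 mV
G = 12203.39

12203.39


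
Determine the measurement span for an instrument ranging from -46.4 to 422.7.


Span = upper range - lower range.
Span = 422.7 - (-46.4)
Span = 469.1

469.1


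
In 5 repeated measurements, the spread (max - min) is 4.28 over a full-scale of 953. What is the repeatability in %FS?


Repeatability = (spread / full scale) * 100%.
R = (4.28 / 953) * 100
R = 0.449 %FS

0.449 %FS


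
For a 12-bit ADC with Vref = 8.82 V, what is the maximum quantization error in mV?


The maximum quantization error is +/- LSB/2.
LSB = Vref / 2^n = 8.82 / 4096 = 0.00215332 V
Max error = LSB / 2 = 0.00215332 / 2 = 0.00107666 V
Max error = 1.0767 mV

1.0767 mV


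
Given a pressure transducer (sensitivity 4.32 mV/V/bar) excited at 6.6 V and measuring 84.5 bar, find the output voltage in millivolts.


Output = sensitivity * Vex * P.
Vout = 4.32 * 6.6 * 84.5
Vout = 28.512 * 84.5
Vout = 2409.26 mV

2409.26 mV


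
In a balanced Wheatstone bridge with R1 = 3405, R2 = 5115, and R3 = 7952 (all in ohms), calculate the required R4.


At balance: R1*R4 = R2*R3, so R4 = R2*R3/R1.
R4 = 5115 * 7952 / 3405
R4 = 40674480 / 3405
R4 = 11945.52 ohm

11945.52 ohm


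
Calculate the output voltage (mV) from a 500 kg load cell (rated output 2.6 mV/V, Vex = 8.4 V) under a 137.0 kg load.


Vout = rated_output * Vex * (load / capacity).
Vout = 2.6 * 8.4 * (137.0 / 500)
Vout = 2.6 * 8.4 * 0.274
Vout = 5.984 mV

5.984 mV


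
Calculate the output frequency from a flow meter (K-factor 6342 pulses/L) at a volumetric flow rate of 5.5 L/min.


Frequency = K * Q / 60 (converting L/min to L/s).
f = 6342 * 5.5 / 60
f = 34881.0 / 60
f = 581.35 Hz

581.35 Hz


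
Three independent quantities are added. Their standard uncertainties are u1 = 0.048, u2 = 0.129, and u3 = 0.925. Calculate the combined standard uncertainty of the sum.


For a sum of independent quantities, uc = sqrt(u1^2 + u2^2 + u3^2).
uc = sqrt(0.048^2 + 0.129^2 + 0.925^2)
uc = sqrt(0.002304 + 0.016641 + 0.855625)
uc = 0.9352

0.9352


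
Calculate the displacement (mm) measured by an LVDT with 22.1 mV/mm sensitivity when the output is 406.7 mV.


Displacement = Vout / sensitivity.
d = 406.7 / 22.1
d = 18.403 mm

18.403 mm


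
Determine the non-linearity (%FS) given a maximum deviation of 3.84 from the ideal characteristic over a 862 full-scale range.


Linearity error = (max deviation / full scale) * 100%.
Linearity = (3.84 / 862) * 100
Linearity = 0.445 %FS

0.445 %FS


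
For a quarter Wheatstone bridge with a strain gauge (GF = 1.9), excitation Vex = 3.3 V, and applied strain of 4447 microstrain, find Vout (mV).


Quarter bridge output: Vout = (GF * epsilon * Vex) / 4.
Vout = (1.9 * 4447e-6 * 3.3) / 4
Vout = 0.02788269 / 4 V
Vout = 0.00697067 V = 6.9707 mV

6.9707 mV


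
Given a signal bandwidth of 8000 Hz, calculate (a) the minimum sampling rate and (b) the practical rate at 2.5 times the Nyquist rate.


By Nyquist theorem, fs_min = 2 * fmax.
fs_min = 2 * 8000 = 16000 Hz
Practical rate = 2.5 * fs_min = 2.5 * 16000 = 40000 Hz

fs_min = 16000 Hz, fs_practical = 40000 Hz


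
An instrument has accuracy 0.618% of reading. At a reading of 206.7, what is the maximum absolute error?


Absolute error = (accuracy% / 100) * reading.
Error = (0.618 / 100) * 206.7
Error = 0.00618 * 206.7
Error = 1.2774

1.2774


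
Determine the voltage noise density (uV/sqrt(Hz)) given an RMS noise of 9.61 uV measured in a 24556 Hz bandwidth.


Noise spectral density = Vrms / sqrt(BW).
NSD = 9.61 / sqrt(24556)
NSD = 9.61 / 156.7035
NSD = 0.0613 uV/sqrt(Hz)

0.0613 uV/sqrt(Hz)


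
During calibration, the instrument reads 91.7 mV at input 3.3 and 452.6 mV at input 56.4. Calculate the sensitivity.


Sensitivity = (y2 - y1) / (x2 - x1).
S = (452.6 - 91.7) / (56.4 - 3.3)
S = 360.9 / 53.1
S = 6.7966 mV/unit

6.7966 mV/unit


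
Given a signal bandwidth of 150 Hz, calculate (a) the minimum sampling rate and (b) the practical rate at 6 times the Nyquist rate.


By Nyquist theorem, fs_min = 2 * fmax.
fs_min = 2 * 150 = 300 Hz
Practical rate = 6 * fs_min = 6 * 300 = 1800 Hz

fs_min = 300 Hz, fs_practical = 1800 Hz


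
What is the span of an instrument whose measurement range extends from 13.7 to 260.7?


Span = upper range - lower range.
Span = 260.7 - (13.7)
Span = 247.0

247.0


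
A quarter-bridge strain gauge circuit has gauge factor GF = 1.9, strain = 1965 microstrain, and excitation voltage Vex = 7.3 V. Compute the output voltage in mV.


Quarter bridge output: Vout = (GF * epsilon * Vex) / 4.
Vout = (1.9 * 1965e-6 * 7.3) / 4
Vout = 0.02725455 / 4 V
Vout = 0.00681364 V = 6.8136 mV

6.8136 mV


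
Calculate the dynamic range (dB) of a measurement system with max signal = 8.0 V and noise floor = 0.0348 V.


Dynamic range = 20 * log10(Vmax / Vnoise).
DR = 20 * log10(8.0 / 0.0348)
DR = 20 * log10(229.89)
DR = 47.23 dB

47.23 dB


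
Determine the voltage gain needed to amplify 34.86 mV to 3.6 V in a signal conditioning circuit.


Gain = Vout / Vin (converting to same units).
G = 3.6 V / 34.86 mV
G = 3600.0 mV / 34.86 mV
G = 103.27

103.27


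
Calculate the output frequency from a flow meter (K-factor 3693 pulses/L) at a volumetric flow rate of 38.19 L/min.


Frequency = K * Q / 60 (converting L/min to L/s).
f = 3693 * 38.19 / 60
f = 141035.67 / 60
f = 2350.59 Hz

2350.59 Hz


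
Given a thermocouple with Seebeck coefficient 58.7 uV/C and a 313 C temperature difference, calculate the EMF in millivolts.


The thermocouple output V = sensitivity * dT.
V = 58.7 uV/C * 313 C
V = 18373.1 uV
V = 18.373 mV

18.373 mV


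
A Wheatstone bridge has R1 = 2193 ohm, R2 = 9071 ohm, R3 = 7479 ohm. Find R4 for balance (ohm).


At balance: R1*R4 = R2*R3, so R4 = R2*R3/R1.
R4 = 9071 * 7479 / 2193
R4 = 67842009 / 2193
R4 = 30935.71 ohm

30935.71 ohm


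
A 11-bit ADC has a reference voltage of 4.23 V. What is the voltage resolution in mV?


The resolution (LSB) of an ADC is Vref / 2^n.
LSB = 4.23 / 2^11
LSB = 4.23 / 2048
LSB = 0.00206543 V = 2.06542969 mV

2.06542969 mV


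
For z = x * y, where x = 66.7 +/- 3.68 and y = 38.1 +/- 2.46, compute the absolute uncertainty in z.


For a product z = x*y, the relative uncertainty is:
uz/z = sqrt((ux/x)^2 + (uy/y)^2)
Relative uncertainties: ux/x = 3.68/66.7 = 0.055172
uy/y = 2.46/38.1 = 0.064567
z = 66.7 * 38.1 = 2541.3
uz = 2541.3 * sqrt(0.055172^2 + 0.064567^2) = 215.827

215.827


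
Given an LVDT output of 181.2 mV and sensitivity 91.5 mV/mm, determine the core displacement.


Displacement = Vout / sensitivity.
d = 181.2 / 91.5
d = 1.98 mm

1.98 mm


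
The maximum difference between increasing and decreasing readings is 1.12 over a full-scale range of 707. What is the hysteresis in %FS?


Hysteresis = (max difference / full scale) * 100%.
H = (1.12 / 707) * 100
H = 0.158 %FS

0.158 %FS


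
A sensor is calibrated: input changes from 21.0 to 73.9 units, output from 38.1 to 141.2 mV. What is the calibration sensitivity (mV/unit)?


Sensitivity = (y2 - y1) / (x2 - x1).
S = (141.2 - 38.1) / (73.9 - 21.0)
S = 103.1 / 52.9
S = 1.949 mV/unit

1.949 mV/unit


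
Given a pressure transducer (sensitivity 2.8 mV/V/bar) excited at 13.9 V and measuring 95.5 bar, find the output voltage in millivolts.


Output = sensitivity * Vex * P.
Vout = 2.8 * 13.9 * 95.5
Vout = 38.92 * 95.5
Vout = 3716.86 mV

3716.86 mV


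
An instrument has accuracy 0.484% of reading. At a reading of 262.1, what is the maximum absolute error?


Absolute error = (accuracy% / 100) * reading.
Error = (0.484 / 100) * 262.1
Error = 0.00484 * 262.1
Error = 1.2686

1.2686


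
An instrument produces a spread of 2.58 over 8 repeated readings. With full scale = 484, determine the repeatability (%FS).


Repeatability = (spread / full scale) * 100%.
R = (2.58 / 484) * 100
R = 0.533 %FS

0.533 %FS


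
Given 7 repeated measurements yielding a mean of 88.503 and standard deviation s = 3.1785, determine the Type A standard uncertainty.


The standard uncertainty for Type A evaluation is u = s / sqrt(n).
u = 3.1785 / sqrt(7)
u = 3.1785 / 2.6458
u = 1.2014

1.2014


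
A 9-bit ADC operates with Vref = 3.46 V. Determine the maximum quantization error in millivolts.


The maximum quantization error is +/- LSB/2.
LSB = Vref / 2^n = 3.46 / 512 = 0.00675781 V
Max error = LSB / 2 = 0.00675781 / 2 = 0.00337891 V
Max error = 3.3789 mV

3.3789 mV


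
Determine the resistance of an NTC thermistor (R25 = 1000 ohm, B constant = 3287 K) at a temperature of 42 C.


NTC thermistor equation: Rt = R25 * exp(B * (1/T - 1/T25)).
T in Kelvin: 315.15 K, T25 = 298.15 K
1/T - 1/T25 = 1/315.15 - 1/298.15 = -0.00018092
B * (1/T - 1/T25) = 3287 * -0.00018092 = -0.5947
Rt = 1000 * exp(-0.5947) = 551.7 ohm

551.7 ohm


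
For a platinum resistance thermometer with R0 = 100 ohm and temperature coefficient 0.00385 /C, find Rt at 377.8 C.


The RTD equation: Rt = R0 * (1 + alpha * T).
Rt = 100 * (1 + 0.00385 * 377.8)
Rt = 100 * (1 + 1.45453)
Rt = 100 * 2.45453
Rt = 245.453 ohm

245.453 ohm


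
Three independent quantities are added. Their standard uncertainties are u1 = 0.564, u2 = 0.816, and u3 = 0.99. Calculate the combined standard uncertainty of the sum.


For a sum of independent quantities, uc = sqrt(u1^2 + u2^2 + u3^2).
uc = sqrt(0.564^2 + 0.816^2 + 0.99^2)
uc = sqrt(0.318096 + 0.665856 + 0.9801)
uc = 1.4014

1.4014


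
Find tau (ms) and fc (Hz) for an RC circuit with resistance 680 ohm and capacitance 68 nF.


Time constant: tau = R * C.
tau = 680 * 6.80e-08 = 4.624e-05 s
tau = 0.0462 ms
Cutoff frequency: fc = 1 / (2*pi*R*C).
fc = 1 / (2*pi*4.624e-05) = 3441.93 Hz

tau = 0.0462 ms, fc = 3441.93 Hz


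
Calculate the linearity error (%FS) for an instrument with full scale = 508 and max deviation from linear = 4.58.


Linearity error = (max deviation / full scale) * 100%.
Linearity = (4.58 / 508) * 100
Linearity = 0.902 %FS

0.902 %FS


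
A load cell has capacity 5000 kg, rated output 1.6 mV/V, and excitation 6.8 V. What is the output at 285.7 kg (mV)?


Vout = rated_output * Vex * (load / capacity).
Vout = 1.6 * 6.8 * (285.7 / 5000)
Vout = 1.6 * 6.8 * 0.05714
Vout = 0.622 mV

0.622 mV


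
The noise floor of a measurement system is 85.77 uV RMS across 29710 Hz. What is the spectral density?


Noise spectral density = Vrms / sqrt(BW).
NSD = 85.77 / sqrt(29710)
NSD = 85.77 / 172.3659
NSD = 0.4976 uV/sqrt(Hz)

0.4976 uV/sqrt(Hz)


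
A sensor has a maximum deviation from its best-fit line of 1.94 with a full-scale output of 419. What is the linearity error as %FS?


Linearity error = (max deviation / full scale) * 100%.
Linearity = (1.94 / 419) * 100
Linearity = 0.463 %FS

0.463 %FS


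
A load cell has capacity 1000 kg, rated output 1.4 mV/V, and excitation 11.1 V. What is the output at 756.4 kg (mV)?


Vout = rated_output * Vex * (load / capacity).
Vout = 1.4 * 11.1 * (756.4 / 1000)
Vout = 1.4 * 11.1 * 0.7564
Vout = 11.754 mV

11.754 mV


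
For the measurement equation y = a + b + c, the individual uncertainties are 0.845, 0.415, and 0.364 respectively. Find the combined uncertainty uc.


For a sum of independent quantities, uc = sqrt(u1^2 + u2^2 + u3^2).
uc = sqrt(0.845^2 + 0.415^2 + 0.364^2)
uc = sqrt(0.714025 + 0.172225 + 0.132496)
uc = 1.0093

1.0093


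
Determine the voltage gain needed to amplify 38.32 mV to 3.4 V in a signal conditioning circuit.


Gain = Vout / Vin (converting to same units).
G = 3.4 V / 38.32 mV
G = 3400.0 mV / 38.32 mV
G = 88.73

88.73


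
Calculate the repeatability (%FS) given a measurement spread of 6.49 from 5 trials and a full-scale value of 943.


Repeatability = (spread / full scale) * 100%.
R = (6.49 / 943) * 100
R = 0.688 %FS

0.688 %FS


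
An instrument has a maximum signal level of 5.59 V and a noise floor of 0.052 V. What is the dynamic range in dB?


Dynamic range = 20 * log10(Vmax / Vnoise).
DR = 20 * log10(5.59 / 0.052)
DR = 20 * log10(107.5)
DR = 40.63 dB

40.63 dB


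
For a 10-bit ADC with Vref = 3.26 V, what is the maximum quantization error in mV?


The maximum quantization error is +/- LSB/2.
LSB = Vref / 2^n = 3.26 / 1024 = 0.00318359 V
Max error = LSB / 2 = 0.00318359 / 2 = 0.0015918 V
Max error = 1.5918 mV

1.5918 mV


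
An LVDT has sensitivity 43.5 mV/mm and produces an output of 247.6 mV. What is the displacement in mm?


Displacement = Vout / sensitivity.
d = 247.6 / 43.5
d = 5.692 mm

5.692 mm


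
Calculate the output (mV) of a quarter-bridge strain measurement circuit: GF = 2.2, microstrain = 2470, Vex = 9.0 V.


Quarter bridge output: Vout = (GF * epsilon * Vex) / 4.
Vout = (2.2 * 2470e-6 * 9.0) / 4
Vout = 0.048906 / 4 V
Vout = 0.0122265 V = 12.2265 mV

12.2265 mV


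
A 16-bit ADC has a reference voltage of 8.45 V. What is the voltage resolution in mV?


The resolution (LSB) of an ADC is Vref / 2^n.
LSB = 8.45 / 2^16
LSB = 8.45 / 65536
LSB = 0.00012894 V = 0.12893677 mV

0.12893677 mV


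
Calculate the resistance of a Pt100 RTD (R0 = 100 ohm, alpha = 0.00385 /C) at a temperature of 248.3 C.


The RTD equation: Rt = R0 * (1 + alpha * T).
Rt = 100 * (1 + 0.00385 * 248.3)
Rt = 100 * (1 + 0.955955)
Rt = 100 * 1.955955
Rt = 195.596 ohm

195.596 ohm


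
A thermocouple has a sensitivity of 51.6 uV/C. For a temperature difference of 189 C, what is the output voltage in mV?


The thermocouple output V = sensitivity * dT.
V = 51.6 uV/C * 189 C
V = 9752.4 uV
V = 9.752 mV

9.752 mV


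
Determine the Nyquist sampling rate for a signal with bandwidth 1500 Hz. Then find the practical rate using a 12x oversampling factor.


By Nyquist theorem, fs_min = 2 * fmax.
fs_min = 2 * 1500 = 3000 Hz
Practical rate = 12 * fs_min = 12 * 3000 = 36000 Hz

fs_min = 3000 Hz, fs_practical = 36000 Hz


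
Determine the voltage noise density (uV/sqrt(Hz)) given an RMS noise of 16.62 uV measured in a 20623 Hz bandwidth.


Noise spectral density = Vrms / sqrt(BW).
NSD = 16.62 / sqrt(20623)
NSD = 16.62 / 143.6071
NSD = 0.1157 uV/sqrt(Hz)

0.1157 uV/sqrt(Hz)


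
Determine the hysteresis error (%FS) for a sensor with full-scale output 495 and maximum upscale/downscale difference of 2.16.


Hysteresis = (max difference / full scale) * 100%.
H = (2.16 / 495) * 100
H = 0.436 %FS

0.436 %FS


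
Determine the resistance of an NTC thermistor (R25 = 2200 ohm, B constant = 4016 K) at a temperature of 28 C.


NTC thermistor equation: Rt = R25 * exp(B * (1/T - 1/T25)).
T in Kelvin: 301.15 K, T25 = 298.15 K
1/T - 1/T25 = 1/301.15 - 1/298.15 = -3.341e-05
B * (1/T - 1/T25) = 4016 * -3.341e-05 = -0.1342
Rt = 2200 * exp(-0.1342) = 1923.7 ohm

1923.7 ohm


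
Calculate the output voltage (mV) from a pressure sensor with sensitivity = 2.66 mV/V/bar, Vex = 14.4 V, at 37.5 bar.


Output = sensitivity * Vex * P.
Vout = 2.66 * 14.4 * 37.5
Vout = 38.304 * 37.5
Vout = 1436.4 mV

1436.4 mV


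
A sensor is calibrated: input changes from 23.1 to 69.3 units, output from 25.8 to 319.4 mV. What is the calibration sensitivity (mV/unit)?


Sensitivity = (y2 - y1) / (x2 - x1).
S = (319.4 - 25.8) / (69.3 - 23.1)
S = 293.6 / 46.2
S = 6.355 mV/unit

6.355 mV/unit


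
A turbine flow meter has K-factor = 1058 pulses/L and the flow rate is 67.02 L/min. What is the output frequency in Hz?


Frequency = K * Q / 60 (converting L/min to L/s).
f = 1058 * 67.02 / 60
f = 70907.16 / 60
f = 1181.79 Hz

1181.79 Hz


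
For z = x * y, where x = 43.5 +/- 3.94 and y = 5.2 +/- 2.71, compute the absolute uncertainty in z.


For a product z = x*y, the relative uncertainty is:
uz/z = sqrt((ux/x)^2 + (uy/y)^2)
Relative uncertainties: ux/x = 3.94/43.5 = 0.090575
uy/y = 2.71/5.2 = 0.521154
z = 43.5 * 5.2 = 226.2
uz = 226.2 * sqrt(0.090575^2 + 0.521154^2) = 119.652

119.652


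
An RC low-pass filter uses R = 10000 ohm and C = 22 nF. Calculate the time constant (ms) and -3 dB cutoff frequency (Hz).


Time constant: tau = R * C.
tau = 10000 * 2.20e-08 = 0.00022 s
tau = 0.22 ms
Cutoff frequency: fc = 1 / (2*pi*R*C).
fc = 1 / (2*pi*0.00022) = 723.43 Hz

tau = 0.22 ms, fc = 723.43 Hz


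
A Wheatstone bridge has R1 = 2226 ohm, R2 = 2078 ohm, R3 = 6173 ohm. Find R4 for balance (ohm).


At balance: R1*R4 = R2*R3, so R4 = R2*R3/R1.
R4 = 2078 * 6173 / 2226
R4 = 12827494 / 2226
R4 = 5762.58 ohm

5762.58 ohm


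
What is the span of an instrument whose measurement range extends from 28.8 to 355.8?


Span = upper range - lower range.
Span = 355.8 - (28.8)
Span = 327.0

327.0


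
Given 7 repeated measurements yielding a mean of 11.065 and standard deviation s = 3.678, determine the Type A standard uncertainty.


The standard uncertainty for Type A evaluation is u = s / sqrt(n).
u = 3.678 / sqrt(7)
u = 3.678 / 2.6458
u = 1.3902

1.3902


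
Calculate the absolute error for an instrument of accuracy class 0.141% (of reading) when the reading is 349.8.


Absolute error = (accuracy% / 100) * reading.
Error = (0.141 / 100) * 349.8
Error = 0.00141 * 349.8
Error = 0.4932

0.4932


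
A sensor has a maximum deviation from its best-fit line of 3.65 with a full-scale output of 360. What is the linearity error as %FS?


Linearity error = (max deviation / full scale) * 100%.
Linearity = (3.65 / 360) * 100
Linearity = 1.014 %FS

1.014 %FS


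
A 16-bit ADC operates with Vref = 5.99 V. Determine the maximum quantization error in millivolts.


The maximum quantization error is +/- LSB/2.
LSB = Vref / 2^n = 5.99 / 65536 = 9.14e-05 V
Max error = LSB / 2 = 9.14e-05 / 2 = 4.57e-05 V
Max error = 0.0457 mV

0.0457 mV


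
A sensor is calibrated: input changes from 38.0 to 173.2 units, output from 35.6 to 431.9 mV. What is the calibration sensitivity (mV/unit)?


Sensitivity = (y2 - y1) / (x2 - x1).
S = (431.9 - 35.6) / (173.2 - 38.0)
S = 396.3 / 135.2
S = 2.9312 mV/unit

2.9312 mV/unit


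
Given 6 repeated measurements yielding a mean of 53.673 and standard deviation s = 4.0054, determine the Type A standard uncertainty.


The standard uncertainty for Type A evaluation is u = s / sqrt(n).
u = 4.0054 / sqrt(6)
u = 4.0054 / 2.4495
u = 1.6352

1.6352


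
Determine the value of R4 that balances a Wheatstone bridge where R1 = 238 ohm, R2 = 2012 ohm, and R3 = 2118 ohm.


At balance: R1*R4 = R2*R3, so R4 = R2*R3/R1.
R4 = 2012 * 2118 / 238
R4 = 4261416 / 238
R4 = 17905.11 ohm

17905.11 ohm


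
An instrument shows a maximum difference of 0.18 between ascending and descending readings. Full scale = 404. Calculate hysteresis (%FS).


Hysteresis = (max difference / full scale) * 100%.
H = (0.18 / 404) * 100
H = 0.045 %FS

0.045 %FS


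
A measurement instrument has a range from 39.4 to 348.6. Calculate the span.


Span = upper range - lower range.
Span = 348.6 - (39.4)
Span = 309.2

309.2


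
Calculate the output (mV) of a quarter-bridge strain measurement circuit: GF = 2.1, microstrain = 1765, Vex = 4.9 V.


Quarter bridge output: Vout = (GF * epsilon * Vex) / 4.
Vout = (2.1 * 1765e-6 * 4.9) / 4
Vout = 0.01816185 / 4 V
Vout = 0.00454046 V = 4.5405 mV

4.5405 mV


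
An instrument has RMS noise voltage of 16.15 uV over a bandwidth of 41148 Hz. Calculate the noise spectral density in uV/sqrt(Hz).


Noise spectral density = Vrms / sqrt(BW).
NSD = 16.15 / sqrt(41148)
NSD = 16.15 / 202.8497
NSD = 0.0796 uV/sqrt(Hz)

0.0796 uV/sqrt(Hz)


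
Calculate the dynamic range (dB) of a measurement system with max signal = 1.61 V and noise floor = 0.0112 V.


Dynamic range = 20 * log10(Vmax / Vnoise).
DR = 20 * log10(1.61 / 0.0112)
DR = 20 * log10(143.75)
DR = 43.15 dB

43.15 dB


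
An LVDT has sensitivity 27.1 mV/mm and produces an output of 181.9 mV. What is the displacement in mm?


Displacement = Vout / sensitivity.
d = 181.9 / 27.1
d = 6.712 mm

6.712 mm


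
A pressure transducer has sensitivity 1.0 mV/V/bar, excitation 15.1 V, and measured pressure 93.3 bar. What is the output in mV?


Output = sensitivity * Vex * P.
Vout = 1.0 * 15.1 * 93.3
Vout = 15.1 * 93.3
Vout = 1408.83 mV

1408.83 mV


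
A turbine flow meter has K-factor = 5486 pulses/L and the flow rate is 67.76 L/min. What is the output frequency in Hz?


Frequency = K * Q / 60 (converting L/min to L/s).
f = 5486 * 67.76 / 60
f = 371731.36 / 60
f = 6195.52 Hz

6195.52 Hz


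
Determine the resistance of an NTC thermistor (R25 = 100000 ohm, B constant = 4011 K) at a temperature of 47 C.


NTC thermistor equation: Rt = R25 * exp(B * (1/T - 1/T25)).
T in Kelvin: 320.15 K, T25 = 298.15 K
1/T - 1/T25 = 1/320.15 - 1/298.15 = -0.00023048
B * (1/T - 1/T25) = 4011 * -0.00023048 = -0.9245
Rt = 100000 * exp(-0.9245) = 39674.7 ohm

39674.7 ohm


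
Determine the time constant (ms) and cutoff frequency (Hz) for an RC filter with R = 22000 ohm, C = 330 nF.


Time constant: tau = R * C.
tau = 22000 * 3.30e-07 = 0.00726 s
tau = 7.26 ms
Cutoff frequency: fc = 1 / (2*pi*R*C).
fc = 1 / (2*pi*0.00726) = 21.92 Hz

tau = 7.26 ms, fc = 21.92 Hz


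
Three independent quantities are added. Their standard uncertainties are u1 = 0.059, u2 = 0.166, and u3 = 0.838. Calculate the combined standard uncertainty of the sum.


For a sum of independent quantities, uc = sqrt(u1^2 + u2^2 + u3^2).
uc = sqrt(0.059^2 + 0.166^2 + 0.838^2)
uc = sqrt(0.003481 + 0.027556 + 0.702244)
uc = 0.8563

0.8563


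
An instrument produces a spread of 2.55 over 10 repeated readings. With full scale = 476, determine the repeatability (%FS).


Repeatability = (spread / full scale) * 100%.
R = (2.55 / 476) * 100
R = 0.536 %FS

0.536 %FS


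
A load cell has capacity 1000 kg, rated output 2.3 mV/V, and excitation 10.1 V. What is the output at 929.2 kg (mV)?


Vout = rated_output * Vex * (load / capacity).
Vout = 2.3 * 10.1 * (929.2 / 1000)
Vout = 2.3 * 10.1 * 0.9292
Vout = 21.585 mV

21.585 mV


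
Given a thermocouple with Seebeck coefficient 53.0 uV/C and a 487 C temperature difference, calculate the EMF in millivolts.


The thermocouple output V = sensitivity * dT.
V = 53.0 uV/C * 487 C
V = 25811.0 uV
V = 25.811 mV

25.811 mV


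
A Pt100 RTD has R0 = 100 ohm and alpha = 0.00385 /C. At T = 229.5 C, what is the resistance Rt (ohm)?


The RTD equation: Rt = R0 * (1 + alpha * T).
Rt = 100 * (1 + 0.00385 * 229.5)
Rt = 100 * (1 + 0.883575)
Rt = 100 * 1.883575
Rt = 188.357 ohm

188.357 ohm


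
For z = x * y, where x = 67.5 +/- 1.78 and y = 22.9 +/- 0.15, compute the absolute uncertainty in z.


For a product z = x*y, the relative uncertainty is:
uz/z = sqrt((ux/x)^2 + (uy/y)^2)
Relative uncertainties: ux/x = 1.78/67.5 = 0.02637
uy/y = 0.15/22.9 = 0.00655
z = 67.5 * 22.9 = 1545.8
uz = 1545.8 * sqrt(0.02637^2 + 0.00655^2) = 42.001

42.001


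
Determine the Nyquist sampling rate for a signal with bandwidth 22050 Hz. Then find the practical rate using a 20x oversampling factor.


By Nyquist theorem, fs_min = 2 * fmax.
fs_min = 2 * 22050 = 44100 Hz
Practical rate = 20 * fs_min = 20 * 44100 = 882000 Hz

fs_min = 44100 Hz, fs_practical = 882000 Hz


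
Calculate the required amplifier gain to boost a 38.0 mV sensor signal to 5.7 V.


Gain = Vout / Vin (converting to same units).
G = 5.7 V / 38.0 mV
G = 5700.0 mV / 38.0 mV
G = 150.0

150.0


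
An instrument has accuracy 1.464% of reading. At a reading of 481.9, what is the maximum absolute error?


Absolute error = (accuracy% / 100) * reading.
Error = (1.464 / 100) * 481.9
Error = 0.01464 * 481.9
Error = 7.055

7.055


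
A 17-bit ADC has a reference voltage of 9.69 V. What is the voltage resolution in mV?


The resolution (LSB) of an ADC is Vref / 2^n.
LSB = 9.69 / 2^17
LSB = 9.69 / 131072
LSB = 7.393e-05 V = 0.07392883 mV

0.07392883 mV


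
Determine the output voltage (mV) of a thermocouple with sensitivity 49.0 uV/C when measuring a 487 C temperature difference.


The thermocouple output V = sensitivity * dT.
V = 49.0 uV/C * 487 C
V = 23863.0 uV
V = 23.863 mV

23.863 mV


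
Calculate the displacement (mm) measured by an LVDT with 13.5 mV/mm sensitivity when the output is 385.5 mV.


Displacement = Vout / sensitivity.
d = 385.5 / 13.5
d = 28.556 mm

28.556 mm


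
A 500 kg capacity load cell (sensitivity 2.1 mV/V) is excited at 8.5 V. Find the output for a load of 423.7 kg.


Vout = rated_output * Vex * (load / capacity).
Vout = 2.1 * 8.5 * (423.7 / 500)
Vout = 2.1 * 8.5 * 0.8474
Vout = 15.126 mV

15.126 mV


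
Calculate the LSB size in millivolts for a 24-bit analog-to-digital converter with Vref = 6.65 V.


The resolution (LSB) of an ADC is Vref / 2^n.
LSB = 6.65 / 2^24
LSB = 6.65 / 16777216
LSB = 4e-07 V = 0.00039637 mV

0.00039637 mV


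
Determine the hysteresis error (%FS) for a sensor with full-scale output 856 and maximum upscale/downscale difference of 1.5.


Hysteresis = (max difference / full scale) * 100%.
H = (1.5 / 856) * 100
H = 0.175 %FS

0.175 %FS


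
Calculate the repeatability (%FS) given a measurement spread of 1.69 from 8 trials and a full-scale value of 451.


Repeatability = (spread / full scale) * 100%.
R = (1.69 / 451) * 100
R = 0.375 %FS

0.375 %FS


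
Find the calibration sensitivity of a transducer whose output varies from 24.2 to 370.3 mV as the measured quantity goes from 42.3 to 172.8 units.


Sensitivity = (y2 - y1) / (x2 - x1).
S = (370.3 - 24.2) / (172.8 - 42.3)
S = 346.1 / 130.5
S = 2.6521 mV/unit

2.6521 mV/unit


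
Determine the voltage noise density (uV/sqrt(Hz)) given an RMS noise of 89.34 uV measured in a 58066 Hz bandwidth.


Noise spectral density = Vrms / sqrt(BW).
NSD = 89.34 / sqrt(58066)
NSD = 89.34 / 240.9689
NSD = 0.3708 uV/sqrt(Hz)

0.3708 uV/sqrt(Hz)


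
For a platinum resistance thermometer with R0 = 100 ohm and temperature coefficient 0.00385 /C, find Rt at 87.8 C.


The RTD equation: Rt = R0 * (1 + alpha * T).
Rt = 100 * (1 + 0.00385 * 87.8)
Rt = 100 * (1 + 0.33803)
Rt = 100 * 1.33803
Rt = 133.803 ohm

133.803 ohm


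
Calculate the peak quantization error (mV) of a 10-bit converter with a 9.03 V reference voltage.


The maximum quantization error is +/- LSB/2.
LSB = Vref / 2^n = 9.03 / 1024 = 0.00881836 V
Max error = LSB / 2 = 0.00881836 / 2 = 0.00440918 V
Max error = 4.4092 mV

4.4092 mV


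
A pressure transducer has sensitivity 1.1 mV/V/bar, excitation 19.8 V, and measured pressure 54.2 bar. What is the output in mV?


Output = sensitivity * Vex * P.
Vout = 1.1 * 19.8 * 54.2
Vout = 21.78 * 54.2
Vout = 1180.48 mV

1180.48 mV


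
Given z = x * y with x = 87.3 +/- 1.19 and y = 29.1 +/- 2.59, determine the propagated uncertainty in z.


For a product z = x*y, the relative uncertainty is:
uz/z = sqrt((ux/x)^2 + (uy/y)^2)
Relative uncertainties: ux/x = 1.19/87.3 = 0.013631
uy/y = 2.59/29.1 = 0.089003
z = 87.3 * 29.1 = 2540.4
uz = 2540.4 * sqrt(0.013631^2 + 0.089003^2) = 228.743

228.743


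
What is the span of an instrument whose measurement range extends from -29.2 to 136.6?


Span = upper range - lower range.
Span = 136.6 - (-29.2)
Span = 165.8

165.8


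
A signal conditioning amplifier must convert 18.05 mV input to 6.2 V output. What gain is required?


Gain = Vout / Vin (converting to same units).
G = 6.2 V / 18.05 mV
G = 6200.0 mV / 18.05 mV
G = 343.49

343.49


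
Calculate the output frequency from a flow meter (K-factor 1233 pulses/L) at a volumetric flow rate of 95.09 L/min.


Frequency = K * Q / 60 (converting L/min to L/s).
f = 1233 * 95.09 / 60
f = 117245.97 / 60
f = 1954.1 Hz

1954.1 Hz


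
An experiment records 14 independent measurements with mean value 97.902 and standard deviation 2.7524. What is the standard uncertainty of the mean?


The standard uncertainty for Type A evaluation is u = s / sqrt(n).
u = 2.7524 / sqrt(14)
u = 2.7524 / 3.7417
u = 0.7356

0.7356


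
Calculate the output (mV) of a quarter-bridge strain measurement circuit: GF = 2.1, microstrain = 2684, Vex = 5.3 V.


Quarter bridge output: Vout = (GF * epsilon * Vex) / 4.
Vout = (2.1 * 2684e-6 * 5.3) / 4
Vout = 0.02987292 / 4 V
Vout = 0.00746823 V = 7.4682 mV

7.4682 mV


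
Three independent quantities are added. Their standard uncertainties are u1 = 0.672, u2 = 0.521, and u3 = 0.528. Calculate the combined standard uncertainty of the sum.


For a sum of independent quantities, uc = sqrt(u1^2 + u2^2 + u3^2).
uc = sqrt(0.672^2 + 0.521^2 + 0.528^2)
uc = sqrt(0.451584 + 0.271441 + 0.278784)
uc = 1.0009

1.0009


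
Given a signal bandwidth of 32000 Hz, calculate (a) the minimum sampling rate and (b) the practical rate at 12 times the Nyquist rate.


By Nyquist theorem, fs_min = 2 * fmax.
fs_min = 2 * 32000 = 64000 Hz
Practical rate = 12 * fs_min = 12 * 64000 = 768000 Hz

fs_min = 64000 Hz, fs_practical = 768000 Hz


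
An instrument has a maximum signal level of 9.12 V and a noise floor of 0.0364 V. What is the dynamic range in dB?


Dynamic range = 20 * log10(Vmax / Vnoise).
DR = 20 * log10(9.12 / 0.0364)
DR = 20 * log10(250.55)
DR = 47.98 dB

47.98 dB


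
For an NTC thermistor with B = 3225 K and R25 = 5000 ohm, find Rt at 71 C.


NTC thermistor equation: Rt = R25 * exp(B * (1/T - 1/T25)).
T in Kelvin: 344.15 K, T25 = 298.15 K
1/T - 1/T25 = 1/344.15 - 1/298.15 = -0.00044831
B * (1/T - 1/T25) = 3225 * -0.00044831 = -1.4458
Rt = 5000 * exp(-1.4458) = 1177.8 ohm

1177.8 ohm


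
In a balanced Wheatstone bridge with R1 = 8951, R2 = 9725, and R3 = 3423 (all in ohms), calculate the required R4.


At balance: R1*R4 = R2*R3, so R4 = R2*R3/R1.
R4 = 9725 * 3423 / 8951
R4 = 33288675 / 8951
R4 = 3718.99 ohm

3718.99 ohm


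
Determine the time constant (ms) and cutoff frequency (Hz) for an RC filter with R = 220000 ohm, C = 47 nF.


Time constant: tau = R * C.
tau = 220000 * 4.70e-08 = 0.01034 s
tau = 10.34 ms
Cutoff frequency: fc = 1 / (2*pi*R*C).
fc = 1 / (2*pi*0.01034) = 15.39 Hz

tau = 10.34 ms, fc = 15.39 Hz


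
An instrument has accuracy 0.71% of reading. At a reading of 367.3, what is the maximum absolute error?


Absolute error = (accuracy% / 100) * reading.
Error = (0.71 / 100) * 367.3
Error = 0.0071 * 367.3
Error = 2.6078

2.6078


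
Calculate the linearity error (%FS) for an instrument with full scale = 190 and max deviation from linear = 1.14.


Linearity error = (max deviation / full scale) * 100%.
Linearity = (1.14 / 190) * 100
Linearity = 0.6 %FS

0.6 %FS


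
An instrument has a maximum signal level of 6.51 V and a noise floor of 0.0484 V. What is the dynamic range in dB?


Dynamic range = 20 * log10(Vmax / Vnoise).
DR = 20 * log10(6.51 / 0.0484)
DR = 20 * log10(134.5)
DR = 42.57 dB

42.57 dB


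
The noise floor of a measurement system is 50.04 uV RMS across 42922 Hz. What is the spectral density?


Noise spectral density = Vrms / sqrt(BW).
NSD = 50.04 / sqrt(42922)
NSD = 50.04 / 207.1763
NSD = 0.2415 uV/sqrt(Hz)

0.2415 uV/sqrt(Hz)


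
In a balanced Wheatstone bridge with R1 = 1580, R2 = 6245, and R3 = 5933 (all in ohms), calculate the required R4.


At balance: R1*R4 = R2*R3, so R4 = R2*R3/R1.
R4 = 6245 * 5933 / 1580
R4 = 37051585 / 1580
R4 = 23450.37 ohm

23450.37 ohm
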